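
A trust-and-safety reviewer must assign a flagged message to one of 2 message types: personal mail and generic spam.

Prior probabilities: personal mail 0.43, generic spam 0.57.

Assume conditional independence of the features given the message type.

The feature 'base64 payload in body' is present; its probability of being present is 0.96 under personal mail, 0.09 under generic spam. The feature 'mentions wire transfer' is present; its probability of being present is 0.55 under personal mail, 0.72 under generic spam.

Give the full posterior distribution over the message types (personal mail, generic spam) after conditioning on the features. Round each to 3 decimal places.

By Bayes' rule with conditional independence, the unnormalized weight for each hypothesis is prior × ∏ likelihoods:
  personal mail: 0.43 × 0.96 × 0.55 = 0.22704
  generic spam: 0.57 × 0.09 × 0.72 = 0.036936
Marginal likelihood of the evidence = 0.26398.
P(personal mail | evidence) = 0.22704 / 0.26398 ≈ 0.860
P(generic spam | evidence) = 0.036936 / 0.26398 ≈ 0.140

0.860, 0.140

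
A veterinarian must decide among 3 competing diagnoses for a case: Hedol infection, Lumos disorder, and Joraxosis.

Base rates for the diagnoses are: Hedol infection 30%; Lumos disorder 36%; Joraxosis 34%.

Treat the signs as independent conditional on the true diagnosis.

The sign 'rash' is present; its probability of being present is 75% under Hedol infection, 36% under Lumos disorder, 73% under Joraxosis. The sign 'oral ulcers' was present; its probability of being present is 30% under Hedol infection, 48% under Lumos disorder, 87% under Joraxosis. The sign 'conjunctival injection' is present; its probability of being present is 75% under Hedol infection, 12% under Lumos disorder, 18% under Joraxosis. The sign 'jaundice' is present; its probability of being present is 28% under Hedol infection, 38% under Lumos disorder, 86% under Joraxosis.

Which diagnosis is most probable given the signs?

Multiply each prior by the joint likelihood of the sign pattern:
  Hedol infection: 0.30 × 0.75 × 0.30 × 0.75 × 0.28 = 0.014175
  Lumos disorder: 0.36 × 0.36 × 0.48 × 0.12 × 0.38 = 0.0028367
  Joraxosis: 0.34 × 0.73 × 0.87 × 0.18 × 0.86 = 0.033427
Marginal likelihood of the evidence = 0.050438.
P(Hedol infection | evidence) ≈ 0.014175 / 0.050438 ≈ 0.281
P(Lumos disorder | evidence) ≈ 0.0028367 / 0.050438 ≈ 0.056
P(Joraxosis | evidence) ≈ 0.033427 / 0.050438 ≈ 0.663
The largest is 0.663, so Joraxosis is most probable.

Joraxosis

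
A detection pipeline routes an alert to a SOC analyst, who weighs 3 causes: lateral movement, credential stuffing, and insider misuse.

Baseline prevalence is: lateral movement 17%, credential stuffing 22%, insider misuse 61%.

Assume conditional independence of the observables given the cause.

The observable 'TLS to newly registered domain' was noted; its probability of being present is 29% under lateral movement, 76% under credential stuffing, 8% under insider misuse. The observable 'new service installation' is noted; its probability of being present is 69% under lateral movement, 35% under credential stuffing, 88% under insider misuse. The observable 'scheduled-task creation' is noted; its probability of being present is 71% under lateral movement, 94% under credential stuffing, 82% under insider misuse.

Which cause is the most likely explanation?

For each hypothesis, the unnormalized posterior weight is prior × product of the observable likelihoods:
  lateral movement: 0.17 × 0.29 × 0.69 × 0.71 = 0.024152
  credential stuffing: 0.22 × 0.76 × 0.35 × 0.94 = 0.055009
  insider misuse: 0.61 × 0.08 × 0.88 × 0.82 = 0.035214
Marginal likelihood of the evidence = 0.11437.
P(lateral movement | evidence) ≈ 0.024152 / 0.11437 ≈ 0.211
P(credential stuffing | evidence) ≈ 0.055009 / 0.11437 ≈ 0.481
P(insider misuse | evidence) ≈ 0.035214 / 0.11437 ≈ 0.308
The largest is 0.481, so credential stuffing is most probable.

credential stuffing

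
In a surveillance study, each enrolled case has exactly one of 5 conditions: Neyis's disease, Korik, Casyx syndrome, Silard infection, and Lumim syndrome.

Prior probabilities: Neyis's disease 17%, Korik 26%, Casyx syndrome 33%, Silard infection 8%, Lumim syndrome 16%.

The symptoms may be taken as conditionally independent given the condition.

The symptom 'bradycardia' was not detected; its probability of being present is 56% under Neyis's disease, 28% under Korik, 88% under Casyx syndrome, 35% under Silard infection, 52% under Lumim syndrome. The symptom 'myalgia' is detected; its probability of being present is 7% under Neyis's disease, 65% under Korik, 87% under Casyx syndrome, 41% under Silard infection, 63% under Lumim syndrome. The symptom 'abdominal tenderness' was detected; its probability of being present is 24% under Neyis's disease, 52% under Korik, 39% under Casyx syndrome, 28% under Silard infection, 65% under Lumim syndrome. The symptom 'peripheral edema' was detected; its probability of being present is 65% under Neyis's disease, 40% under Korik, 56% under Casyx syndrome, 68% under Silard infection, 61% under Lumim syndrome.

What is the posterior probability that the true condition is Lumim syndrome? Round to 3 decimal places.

Multiply each prior by the joint likelihood of the symptom pattern (using 1 − P(present | H) for each absent symptom):
  Neyis's disease: 0.17 × (1 − 0.56) × 0.07 × 0.24 × 0.65 = 0.00081682
  Korik: 0.26 × (1 − 0.28) × 0.65 × 0.52 × 0.40 = 0.025309
  Casyx syndrome: 0.33 × (1 − 0.88) × 0.87 × 0.39 × 0.56 = 0.0075243
  Silard infection: 0.08 × (1 − 0.35) × 0.41 × 0.28 × 0.68 = 0.0040593
  Lumim syndrome: 0.16 × (1 − 0.52) × 0.63 × 0.65 × 0.61 = 0.019184
Marginal likelihood of the evidence = 0.056894.
P(Lumim syndrome | evidence) = 0.019184 / 0.056894 ≈ 0.337.

0.337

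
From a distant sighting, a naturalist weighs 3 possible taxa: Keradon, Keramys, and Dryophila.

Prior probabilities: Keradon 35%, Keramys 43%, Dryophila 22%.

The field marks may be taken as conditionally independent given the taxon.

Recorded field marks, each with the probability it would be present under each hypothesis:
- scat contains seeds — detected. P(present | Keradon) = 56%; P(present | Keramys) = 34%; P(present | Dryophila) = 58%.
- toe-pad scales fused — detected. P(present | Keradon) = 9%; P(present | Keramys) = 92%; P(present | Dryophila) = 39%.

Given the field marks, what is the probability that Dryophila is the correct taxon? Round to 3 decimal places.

0.246

By Bayes' rule with conditional independence, the unnormalized weight for each hypothesis is prior × ∏ likelihoods:
  Keradon: 0.35 × 0.56 × 0.09 = 0.01764
  Keramys: 0.43 × 0.34 × 0.92 = 0.1345
  Dryophila: 0.22 × 0.58 × 0.39 = 0.049764
The unnormalized weights sum to 0.20191.
P(Dryophila | evidence) = 0.049764 / 0.20191 ≈ 0.246.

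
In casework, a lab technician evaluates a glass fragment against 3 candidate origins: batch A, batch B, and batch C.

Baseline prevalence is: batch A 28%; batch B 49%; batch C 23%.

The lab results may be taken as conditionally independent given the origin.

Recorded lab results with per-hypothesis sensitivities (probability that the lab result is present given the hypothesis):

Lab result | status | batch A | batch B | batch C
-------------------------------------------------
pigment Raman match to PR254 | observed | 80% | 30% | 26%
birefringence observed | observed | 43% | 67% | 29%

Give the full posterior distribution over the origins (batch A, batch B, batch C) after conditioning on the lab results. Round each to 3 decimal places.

Multiply each prior by the joint likelihood of the lab result pattern:
  batch A: 0.28 × 0.80 × 0.43 = 0.09632
  batch B: 0.49 × 0.30 × 0.67 = 0.09849
  batch C: 0.23 × 0.26 × 0.29 = 0.017342
Normalizing constant Z = 0.09632 + 0.09849 + 0.017342 = 0.21215.
P(batch A | evidence) = 0.09632 / 0.21215 ≈ 0.454
P(batch B | evidence) = 0.09849 / 0.21215 ≈ 0.464
P(batch C | evidence) = 0.017342 / 0.21215 ≈ 0.082

0.454, 0.464, 0.082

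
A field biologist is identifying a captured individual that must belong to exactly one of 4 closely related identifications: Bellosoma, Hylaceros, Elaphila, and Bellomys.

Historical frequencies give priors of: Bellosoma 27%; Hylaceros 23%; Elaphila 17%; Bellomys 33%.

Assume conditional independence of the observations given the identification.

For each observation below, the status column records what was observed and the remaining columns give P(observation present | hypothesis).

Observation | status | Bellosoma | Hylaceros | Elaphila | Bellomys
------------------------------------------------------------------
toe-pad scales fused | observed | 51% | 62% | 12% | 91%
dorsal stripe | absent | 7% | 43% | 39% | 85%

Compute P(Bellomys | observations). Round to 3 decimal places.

Multiply each prior by the joint likelihood of the evidence pattern (using 1 − P(present | H) for each absent observation):
  Bellosoma: 0.27 × 0.51 × (1 − 0.07) = 0.12806
  Hylaceros: 0.23 × 0.62 × (1 − 0.43) = 0.081282
  Elaphila: 0.17 × 0.12 × (1 − 0.39) = 0.012444
  Bellomys: 0.33 × 0.91 × (1 − 0.85) = 0.045045
Normalizing constant Z = 0.12806 + 0.081282 + 0.012444 + 0.045045 = 0.26683.
P(Bellomys | evidence) = 0.045045 / 0.26683 ≈ 0.169.

0.169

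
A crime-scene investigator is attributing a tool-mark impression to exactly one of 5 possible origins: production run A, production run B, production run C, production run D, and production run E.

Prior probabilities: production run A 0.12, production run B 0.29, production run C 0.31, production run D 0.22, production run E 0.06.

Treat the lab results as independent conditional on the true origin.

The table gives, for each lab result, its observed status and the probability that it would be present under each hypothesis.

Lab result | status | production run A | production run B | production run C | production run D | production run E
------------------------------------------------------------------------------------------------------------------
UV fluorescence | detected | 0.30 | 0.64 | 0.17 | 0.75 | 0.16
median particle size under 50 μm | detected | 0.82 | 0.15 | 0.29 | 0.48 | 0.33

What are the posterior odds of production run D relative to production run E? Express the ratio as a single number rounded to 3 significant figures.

Posterior odds equal prior odds times the likelihood ratio; only the two competing hypotheses matter.
  production run D: 0.22 × 0.75 × 0.48 = 0.0792
  production run E: 0.06 × 0.16 × 0.33 = 0.003168
Odds(production run D : production run E) = 0.0792 / 0.003168 ≈ 25.0.

25.0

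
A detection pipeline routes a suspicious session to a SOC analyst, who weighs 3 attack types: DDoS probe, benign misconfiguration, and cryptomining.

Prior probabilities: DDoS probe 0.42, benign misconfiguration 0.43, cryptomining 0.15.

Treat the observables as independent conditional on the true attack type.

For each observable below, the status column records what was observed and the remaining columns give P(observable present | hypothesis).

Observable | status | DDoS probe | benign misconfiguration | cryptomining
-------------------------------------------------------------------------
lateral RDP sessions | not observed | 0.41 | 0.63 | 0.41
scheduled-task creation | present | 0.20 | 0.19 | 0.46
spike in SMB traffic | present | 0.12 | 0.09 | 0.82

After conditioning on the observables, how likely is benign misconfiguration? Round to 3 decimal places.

0.065

Multiply each prior by the joint likelihood of the observable pattern (using 1 − P(present | H) for each absent observable):
  DDoS probe: 0.42 × (1 − 0.41) × 0.20 × 0.12 = 0.0059472
  benign misconfiguration: 0.43 × (1 − 0.63) × 0.19 × 0.09 = 0.0027206
  cryptomining: 0.15 × (1 − 0.41) × 0.46 × 0.82 = 0.033382
The unnormalized weights sum to 0.04205.
P(benign misconfiguration | evidence) = 0.0027206 / 0.04205 ≈ 0.065.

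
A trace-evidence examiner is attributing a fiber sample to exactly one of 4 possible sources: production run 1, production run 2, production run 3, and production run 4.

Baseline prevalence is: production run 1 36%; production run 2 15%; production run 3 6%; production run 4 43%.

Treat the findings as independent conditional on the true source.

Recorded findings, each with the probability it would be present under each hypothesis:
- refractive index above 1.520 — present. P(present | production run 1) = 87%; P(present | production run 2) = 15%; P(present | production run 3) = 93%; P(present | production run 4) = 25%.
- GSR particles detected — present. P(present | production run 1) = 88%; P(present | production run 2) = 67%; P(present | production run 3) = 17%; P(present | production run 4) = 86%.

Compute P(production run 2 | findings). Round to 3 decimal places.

0.038

Multiply each prior by the joint likelihood of the evidence pattern:
  production run 1: 0.36 × 0.87 × 0.88 = 0.27562
  production run 2: 0.15 × 0.15 × 0.67 = 0.015075
  production run 3: 0.06 × 0.93 × 0.17 = 0.009486
  production run 4: 0.43 × 0.25 × 0.86 = 0.09245
Normalizing constant Z = 0.27562 + 0.015075 + 0.009486 + 0.09245 = 0.39263.
P(production run 2 | evidence) = 0.015075 / 0.39263 ≈ 0.038.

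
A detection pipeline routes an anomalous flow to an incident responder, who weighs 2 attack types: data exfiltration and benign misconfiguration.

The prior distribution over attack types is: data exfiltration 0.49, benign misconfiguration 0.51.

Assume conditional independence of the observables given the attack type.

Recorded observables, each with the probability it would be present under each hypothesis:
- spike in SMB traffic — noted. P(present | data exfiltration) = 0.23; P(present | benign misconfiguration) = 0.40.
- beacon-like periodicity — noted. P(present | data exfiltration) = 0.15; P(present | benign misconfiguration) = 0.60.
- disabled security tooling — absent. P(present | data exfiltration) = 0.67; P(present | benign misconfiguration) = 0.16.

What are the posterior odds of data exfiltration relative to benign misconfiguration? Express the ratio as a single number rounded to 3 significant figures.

Unnormalized posterior weight (prior times the observable likelihoods) for each of the two hypotheses (using 1 − P(present | H) for each absent observable):
  data exfiltration: 0.49 × 0.23 × 0.15 × (1 − 0.67) = 0.0055786
  benign misconfiguration: 0.51 × 0.40 × 0.60 × (1 − 0.16) = 0.10282
Posterior odds = 0.0055786 / 0.10282 ≈ 0.0543.

0.0543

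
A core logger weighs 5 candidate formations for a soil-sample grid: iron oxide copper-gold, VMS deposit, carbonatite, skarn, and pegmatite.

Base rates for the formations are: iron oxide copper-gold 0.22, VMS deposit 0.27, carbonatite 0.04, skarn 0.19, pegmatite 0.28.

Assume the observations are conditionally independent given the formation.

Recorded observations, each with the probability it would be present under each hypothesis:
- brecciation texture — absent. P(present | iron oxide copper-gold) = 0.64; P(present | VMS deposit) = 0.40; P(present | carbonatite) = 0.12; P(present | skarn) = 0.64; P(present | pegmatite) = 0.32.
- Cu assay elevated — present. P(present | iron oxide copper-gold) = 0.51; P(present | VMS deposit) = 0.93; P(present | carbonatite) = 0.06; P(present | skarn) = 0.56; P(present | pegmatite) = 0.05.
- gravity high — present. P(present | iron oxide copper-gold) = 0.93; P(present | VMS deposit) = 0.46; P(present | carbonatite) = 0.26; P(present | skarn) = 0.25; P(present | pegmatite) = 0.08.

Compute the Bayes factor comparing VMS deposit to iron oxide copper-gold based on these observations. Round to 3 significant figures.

1.50

Joint likelihood of the evidence pattern under each hypothesis (using 1 − P(present | H) for each absent observation):
  VMS deposit: (1 − 0.40) × 0.93 × 0.46 = 0.25668
  iron oxide copper-gold: (1 − 0.64) × 0.51 × 0.93 = 0.17075
Bayes factor = 0.25668 / 0.17075 ≈ 1.50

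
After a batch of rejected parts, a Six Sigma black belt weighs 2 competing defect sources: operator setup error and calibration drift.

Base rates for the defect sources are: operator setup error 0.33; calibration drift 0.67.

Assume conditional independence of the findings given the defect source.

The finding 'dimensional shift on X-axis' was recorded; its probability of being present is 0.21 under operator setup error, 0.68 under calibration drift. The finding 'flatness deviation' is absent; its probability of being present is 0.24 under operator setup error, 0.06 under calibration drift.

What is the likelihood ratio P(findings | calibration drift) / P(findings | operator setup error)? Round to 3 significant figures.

Joint likelihood of the evidence pattern under each hypothesis (using 1 − P(present | H) for each absent finding):
  calibration drift: 0.68 × (1 − 0.06) = 0.6392
  operator setup error: 0.21 × (1 − 0.24) = 0.1596
Bayes factor = 0.6392 / 0.1596 ≈ 4.01

4.01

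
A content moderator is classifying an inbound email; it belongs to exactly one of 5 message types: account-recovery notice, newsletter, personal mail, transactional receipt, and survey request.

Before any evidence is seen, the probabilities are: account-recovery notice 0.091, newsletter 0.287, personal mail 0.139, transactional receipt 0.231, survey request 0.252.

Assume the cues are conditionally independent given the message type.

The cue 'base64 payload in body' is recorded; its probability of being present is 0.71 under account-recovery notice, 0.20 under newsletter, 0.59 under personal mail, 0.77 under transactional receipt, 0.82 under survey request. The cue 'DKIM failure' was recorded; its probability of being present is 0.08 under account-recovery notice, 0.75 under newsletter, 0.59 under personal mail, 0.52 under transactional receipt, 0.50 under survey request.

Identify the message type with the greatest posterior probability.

Multiply each prior by the joint likelihood of the cue pattern:
  account-recovery notice: 0.091 × 0.71 × 0.08 = 0.0051688
  newsletter: 0.287 × 0.20 × 0.75 = 0.04305
  personal mail: 0.139 × 0.59 × 0.59 = 0.048386
  transactional receipt: 0.231 × 0.77 × 0.52 = 0.092492
  survey request: 0.252 × 0.82 × 0.50 = 0.10332
Marginal likelihood of the evidence = 0.29242.
P(account-recovery notice | evidence) ≈ 0.0051688 / 0.29242 ≈ 0.018
P(newsletter | evidence) ≈ 0.04305 / 0.29242 ≈ 0.147
P(personal mail | evidence) ≈ 0.048386 / 0.29242 ≈ 0.165
P(transactional receipt | evidence) ≈ 0.092492 / 0.29242 ≈ 0.316
P(survey request | evidence) ≈ 0.10332 / 0.29242 ≈ 0.353
The largest is 0.353, so survey request is most probable.

survey request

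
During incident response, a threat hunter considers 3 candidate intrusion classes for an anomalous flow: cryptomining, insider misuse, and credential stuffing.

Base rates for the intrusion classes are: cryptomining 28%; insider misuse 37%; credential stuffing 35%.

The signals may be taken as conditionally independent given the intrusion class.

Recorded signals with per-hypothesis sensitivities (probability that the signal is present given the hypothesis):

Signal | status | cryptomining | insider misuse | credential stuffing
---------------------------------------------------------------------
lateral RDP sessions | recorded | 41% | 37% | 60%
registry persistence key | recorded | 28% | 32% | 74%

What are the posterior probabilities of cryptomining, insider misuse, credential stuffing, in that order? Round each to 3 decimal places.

Multiply each prior by the joint likelihood of the signal pattern:
  cryptomining: 0.28 × 0.41 × 0.28 = 0.032144
  insider misuse: 0.37 × 0.37 × 0.32 = 0.043808
  credential stuffing: 0.35 × 0.60 × 0.74 = 0.1554
Marginal likelihood of the evidence = 0.23135.
P(cryptomining | evidence) = 0.032144 / 0.23135 ≈ 0.139
P(insider misuse | evidence) = 0.043808 / 0.23135 ≈ 0.189
P(credential stuffing | evidence) = 0.1554 / 0.23135 ≈ 0.672

0.139, 0.189, 0.672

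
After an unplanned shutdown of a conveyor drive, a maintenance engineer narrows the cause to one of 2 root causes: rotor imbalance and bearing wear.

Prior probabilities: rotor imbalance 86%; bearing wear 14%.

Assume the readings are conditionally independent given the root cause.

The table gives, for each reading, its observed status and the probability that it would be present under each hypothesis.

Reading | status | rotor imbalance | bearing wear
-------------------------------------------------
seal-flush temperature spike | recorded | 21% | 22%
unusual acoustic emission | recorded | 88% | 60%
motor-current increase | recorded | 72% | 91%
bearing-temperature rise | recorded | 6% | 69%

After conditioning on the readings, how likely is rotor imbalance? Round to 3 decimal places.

0.372

For each hypothesis, the unnormalized posterior weight is prior × product of the reading likelihoods:
  rotor imbalance: 0.86 × 0.21 × 0.88 × 0.72 × 0.06 = 0.0068657
  bearing wear: 0.14 × 0.22 × 0.60 × 0.91 × 0.69 = 0.011604
Marginal likelihood of the evidence = 0.018469.
P(rotor imbalance | evidence) = 0.0068657 / 0.018469 ≈ 0.372.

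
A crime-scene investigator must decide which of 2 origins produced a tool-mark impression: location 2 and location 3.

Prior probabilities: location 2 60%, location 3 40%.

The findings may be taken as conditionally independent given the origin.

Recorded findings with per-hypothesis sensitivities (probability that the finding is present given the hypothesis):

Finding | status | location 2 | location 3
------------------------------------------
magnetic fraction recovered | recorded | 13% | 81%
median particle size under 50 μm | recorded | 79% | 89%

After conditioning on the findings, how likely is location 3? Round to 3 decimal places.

0.824

For each hypothesis, the unnormalized posterior weight is prior × product of the finding likelihoods:
  location 2: 0.60 × 0.13 × 0.79 = 0.06162
  location 3: 0.40 × 0.81 × 0.89 = 0.28836
Marginal likelihood of the evidence = 0.34998.
P(location 3 | evidence) = 0.28836 / 0.34998 ≈ 0.824.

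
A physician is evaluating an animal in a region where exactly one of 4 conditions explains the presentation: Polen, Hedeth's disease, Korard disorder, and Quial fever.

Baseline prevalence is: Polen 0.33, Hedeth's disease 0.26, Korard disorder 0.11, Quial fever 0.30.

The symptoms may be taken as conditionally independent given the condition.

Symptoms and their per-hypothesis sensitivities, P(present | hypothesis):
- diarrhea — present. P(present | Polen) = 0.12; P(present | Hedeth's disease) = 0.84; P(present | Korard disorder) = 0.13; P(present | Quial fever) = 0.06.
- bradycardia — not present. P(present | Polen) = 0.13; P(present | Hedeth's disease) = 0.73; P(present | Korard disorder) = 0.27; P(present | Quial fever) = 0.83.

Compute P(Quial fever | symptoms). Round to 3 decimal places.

0.029

Multiply each prior by the joint likelihood of the symptom pattern (using 1 − P(present | H) for each absent symptom):
  Polen: 0.33 × 0.12 × (1 − 0.13) = 0.034452
  Hedeth's disease: 0.26 × 0.84 × (1 − 0.73) = 0.058968
  Korard disorder: 0.11 × 0.13 × (1 − 0.27) = 0.010439
  Quial fever: 0.30 × 0.06 × (1 − 0.83) = 0.00306
Marginal likelihood of the evidence = 0.10692.
P(Quial fever | evidence) = 0.00306 / 0.10692 ≈ 0.029.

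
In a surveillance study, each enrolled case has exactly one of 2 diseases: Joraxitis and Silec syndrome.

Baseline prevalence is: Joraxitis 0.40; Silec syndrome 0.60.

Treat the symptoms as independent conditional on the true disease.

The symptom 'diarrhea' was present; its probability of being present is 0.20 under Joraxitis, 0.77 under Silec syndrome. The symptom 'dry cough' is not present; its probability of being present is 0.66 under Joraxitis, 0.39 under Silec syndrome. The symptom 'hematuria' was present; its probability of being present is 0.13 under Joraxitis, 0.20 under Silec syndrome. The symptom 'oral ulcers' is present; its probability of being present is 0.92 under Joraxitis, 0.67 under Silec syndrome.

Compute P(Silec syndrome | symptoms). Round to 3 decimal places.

Multiply each prior by the joint likelihood of the symptom pattern (using 1 − P(present | H) for each absent symptom):
  Joraxitis: 0.40 × 0.20 × (1 − 0.66) × 0.13 × 0.92 = 0.0032531
  Silec syndrome: 0.60 × 0.77 × (1 − 0.39) × 0.20 × 0.67 = 0.037764
Marginal likelihood of the evidence = 0.041017.
P(Silec syndrome | evidence) = 0.037764 / 0.041017 ≈ 0.921.

0.921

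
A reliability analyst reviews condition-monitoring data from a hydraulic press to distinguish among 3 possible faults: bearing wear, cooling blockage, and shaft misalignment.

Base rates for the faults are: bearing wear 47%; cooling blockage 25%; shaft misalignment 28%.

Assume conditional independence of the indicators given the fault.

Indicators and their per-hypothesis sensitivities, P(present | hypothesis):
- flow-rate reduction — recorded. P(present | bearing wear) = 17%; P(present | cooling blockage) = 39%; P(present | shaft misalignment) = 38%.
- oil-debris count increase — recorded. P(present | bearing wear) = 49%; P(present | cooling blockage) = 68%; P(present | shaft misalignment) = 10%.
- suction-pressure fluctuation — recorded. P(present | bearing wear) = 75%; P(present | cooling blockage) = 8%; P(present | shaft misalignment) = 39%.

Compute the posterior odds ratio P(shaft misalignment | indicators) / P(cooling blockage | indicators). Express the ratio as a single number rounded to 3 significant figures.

0.782

Unnormalized posterior weight (prior times the indicator likelihoods) for each of the two hypotheses:
  shaft misalignment: 0.28 × 0.38 × 0.10 × 0.39 = 0.0041496
  cooling blockage: 0.25 × 0.39 × 0.68 × 0.08 = 0.005304
Odds(shaft misalignment : cooling blockage) = 0.0041496 / 0.005304 ≈ 0.782.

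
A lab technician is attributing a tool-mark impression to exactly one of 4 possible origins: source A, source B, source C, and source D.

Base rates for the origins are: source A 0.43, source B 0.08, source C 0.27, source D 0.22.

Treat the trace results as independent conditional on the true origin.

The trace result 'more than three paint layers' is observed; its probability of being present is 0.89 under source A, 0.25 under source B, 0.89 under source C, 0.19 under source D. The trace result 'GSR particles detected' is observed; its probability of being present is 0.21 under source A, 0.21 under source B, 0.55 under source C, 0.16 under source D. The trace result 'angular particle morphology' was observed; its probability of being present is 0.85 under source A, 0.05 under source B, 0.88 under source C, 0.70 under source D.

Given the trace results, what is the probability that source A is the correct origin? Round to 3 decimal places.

0.360

For each hypothesis, the unnormalized posterior weight is prior × product of the trace result likelihoods:
  source A: 0.43 × 0.89 × 0.21 × 0.85 = 0.068312
  source B: 0.08 × 0.25 × 0.21 × 0.05 = 0.00021
  source C: 0.27 × 0.89 × 0.55 × 0.88 = 0.11631
  source D: 0.22 × 0.19 × 0.16 × 0.70 = 0.0046816
Normalizing constant Z = 0.068312 + 0.00021 + 0.11631 + 0.0046816 = 0.18951.
P(source A | evidence) = 0.068312 / 0.18951 ≈ 0.360.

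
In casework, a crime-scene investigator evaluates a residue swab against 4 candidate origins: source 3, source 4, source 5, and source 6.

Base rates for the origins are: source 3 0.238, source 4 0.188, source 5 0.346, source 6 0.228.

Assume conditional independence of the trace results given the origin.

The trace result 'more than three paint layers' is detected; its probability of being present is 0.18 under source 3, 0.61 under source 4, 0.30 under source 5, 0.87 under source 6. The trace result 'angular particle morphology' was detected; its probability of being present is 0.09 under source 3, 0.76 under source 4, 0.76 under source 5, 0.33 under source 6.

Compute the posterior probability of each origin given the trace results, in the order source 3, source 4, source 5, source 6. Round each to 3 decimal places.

0.016, 0.370, 0.335, 0.278

Multiply each prior by the joint likelihood of the trace result pattern:
  source 3: 0.238 × 0.18 × 0.09 = 0.0038556
  source 4: 0.188 × 0.61 × 0.76 = 0.087157
  source 5: 0.346 × 0.30 × 0.76 = 0.078888
  source 6: 0.228 × 0.87 × 0.33 = 0.065459
The unnormalized weights sum to 0.23536.
P(source 3 | evidence) = 0.0038556 / 0.23536 ≈ 0.016
P(source 4 | evidence) = 0.087157 / 0.23536 ≈ 0.370
P(source 5 | evidence) = 0.078888 / 0.23536 ≈ 0.335
P(source 6 | evidence) = 0.065459 / 0.23536 ≈ 0.278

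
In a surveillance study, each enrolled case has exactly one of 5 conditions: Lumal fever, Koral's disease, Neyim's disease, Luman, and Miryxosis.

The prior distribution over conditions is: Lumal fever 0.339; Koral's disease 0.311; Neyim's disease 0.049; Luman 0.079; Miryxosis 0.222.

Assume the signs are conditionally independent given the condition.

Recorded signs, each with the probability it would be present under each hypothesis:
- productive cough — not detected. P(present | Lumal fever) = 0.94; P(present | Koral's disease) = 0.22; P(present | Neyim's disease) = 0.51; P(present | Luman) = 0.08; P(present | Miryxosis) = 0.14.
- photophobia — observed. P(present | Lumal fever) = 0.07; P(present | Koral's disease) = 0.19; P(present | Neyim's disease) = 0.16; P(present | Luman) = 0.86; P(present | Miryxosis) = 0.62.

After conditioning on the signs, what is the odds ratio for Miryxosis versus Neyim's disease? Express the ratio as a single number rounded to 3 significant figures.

The normalizing constant cancels in an odds ratio, so compute prior × likelihood for the two hypotheses only (using 1 − P(present | H) for each absent sign):
  Miryxosis: 0.222 × (1 − 0.14) × 0.62 = 0.11837
  Neyim's disease: 0.049 × (1 − 0.51) × 0.16 = 0.0038416
Posterior odds = 0.11837 / 0.0038416 ≈ 30.8.

30.8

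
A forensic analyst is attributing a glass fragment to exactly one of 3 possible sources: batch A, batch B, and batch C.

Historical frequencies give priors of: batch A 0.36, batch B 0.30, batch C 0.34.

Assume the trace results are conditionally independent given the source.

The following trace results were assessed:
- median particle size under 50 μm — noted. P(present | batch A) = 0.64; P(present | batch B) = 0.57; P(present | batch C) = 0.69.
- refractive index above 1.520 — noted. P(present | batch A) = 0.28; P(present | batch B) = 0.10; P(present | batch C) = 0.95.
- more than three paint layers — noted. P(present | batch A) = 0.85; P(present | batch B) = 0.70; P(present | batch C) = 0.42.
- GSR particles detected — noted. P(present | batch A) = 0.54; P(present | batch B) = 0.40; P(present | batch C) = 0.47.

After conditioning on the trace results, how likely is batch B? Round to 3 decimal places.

0.061

By Bayes' rule with conditional independence, the unnormalized weight for each hypothesis is prior × ∏ likelihoods:
  batch A: 0.36 × 0.64 × 0.28 × 0.85 × 0.54 = 0.029611
  batch B: 0.30 × 0.57 × 0.10 × 0.70 × 0.40 = 0.004788
  batch C: 0.34 × 0.69 × 0.95 × 0.42 × 0.47 = 0.043995
Normalizing constant Z = 0.029611 + 0.004788 + 0.043995 = 0.078394.
P(batch B | evidence) = 0.004788 / 0.078394 ≈ 0.061.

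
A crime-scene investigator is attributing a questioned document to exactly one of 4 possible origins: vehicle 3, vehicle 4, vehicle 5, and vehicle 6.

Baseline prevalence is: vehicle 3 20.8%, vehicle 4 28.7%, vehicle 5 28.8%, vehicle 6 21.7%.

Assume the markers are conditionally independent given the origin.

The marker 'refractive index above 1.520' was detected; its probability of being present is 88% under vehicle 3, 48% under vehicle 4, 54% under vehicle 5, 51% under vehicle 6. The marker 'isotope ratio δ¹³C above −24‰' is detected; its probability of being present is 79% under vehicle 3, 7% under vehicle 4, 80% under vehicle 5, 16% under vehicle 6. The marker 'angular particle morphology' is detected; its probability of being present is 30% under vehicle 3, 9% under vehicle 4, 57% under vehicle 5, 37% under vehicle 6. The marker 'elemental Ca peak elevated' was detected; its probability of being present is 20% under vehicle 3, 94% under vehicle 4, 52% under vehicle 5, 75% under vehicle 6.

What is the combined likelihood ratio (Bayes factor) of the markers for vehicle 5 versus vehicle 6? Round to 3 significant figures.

The Bayes factor is the ratio of the joint likelihoods of the marker pattern under the two hypotheses.
  vehicle 5: 0.54 × 0.80 × 0.57 × 0.52 = 0.12804
  vehicle 6: 0.51 × 0.16 × 0.37 × 0.75 = 0.022644
Bayes factor = 0.12804 / 0.022644 ≈ 5.65

5.65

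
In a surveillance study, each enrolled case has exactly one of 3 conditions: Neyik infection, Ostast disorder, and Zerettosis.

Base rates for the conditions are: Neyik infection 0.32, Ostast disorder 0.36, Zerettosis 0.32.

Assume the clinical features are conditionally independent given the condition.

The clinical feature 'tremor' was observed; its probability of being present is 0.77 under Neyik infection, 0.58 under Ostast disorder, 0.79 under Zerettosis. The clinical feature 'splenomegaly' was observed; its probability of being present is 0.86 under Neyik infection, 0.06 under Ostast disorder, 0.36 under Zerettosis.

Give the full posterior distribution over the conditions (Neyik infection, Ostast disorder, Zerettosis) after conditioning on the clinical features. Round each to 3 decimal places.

By Bayes' rule with conditional independence, the unnormalized weight for each hypothesis is prior × ∏ likelihoods:
  Neyik infection: 0.32 × 0.77 × 0.86 = 0.2119
  Ostast disorder: 0.36 × 0.58 × 0.06 = 0.012528
  Zerettosis: 0.32 × 0.79 × 0.36 = 0.091008
Marginal likelihood of the evidence = 0.31544.
P(Neyik infection | evidence) = 0.2119 / 0.31544 ≈ 0.672
P(Ostast disorder | evidence) = 0.012528 / 0.31544 ≈ 0.040
P(Zerettosis | evidence) = 0.091008 / 0.31544 ≈ 0.289

0.672, 0.040, 0.289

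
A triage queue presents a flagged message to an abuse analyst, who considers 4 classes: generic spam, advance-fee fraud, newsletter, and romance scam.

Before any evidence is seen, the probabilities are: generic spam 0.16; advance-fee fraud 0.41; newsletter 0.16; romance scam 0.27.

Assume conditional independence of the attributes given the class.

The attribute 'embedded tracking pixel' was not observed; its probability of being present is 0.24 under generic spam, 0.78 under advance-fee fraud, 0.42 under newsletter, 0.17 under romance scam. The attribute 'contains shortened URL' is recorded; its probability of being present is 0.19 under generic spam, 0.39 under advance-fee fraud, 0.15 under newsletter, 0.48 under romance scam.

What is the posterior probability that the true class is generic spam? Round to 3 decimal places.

0.129

By Bayes' rule with conditional independence, the unnormalized weight for each hypothesis is prior × ∏ likelihoods (using 1 − P(present | H) for each absent attribute):
  generic spam: 0.16 × (1 − 0.24) × 0.19 = 0.023104
  advance-fee fraud: 0.41 × (1 − 0.78) × 0.39 = 0.035178
  newsletter: 0.16 × (1 − 0.42) × 0.15 = 0.01392
  romance scam: 0.27 × (1 − 0.17) × 0.48 = 0.10757
The unnormalized weights sum to 0.17977.
P(generic spam | evidence) = 0.023104 / 0.17977 ≈ 0.129.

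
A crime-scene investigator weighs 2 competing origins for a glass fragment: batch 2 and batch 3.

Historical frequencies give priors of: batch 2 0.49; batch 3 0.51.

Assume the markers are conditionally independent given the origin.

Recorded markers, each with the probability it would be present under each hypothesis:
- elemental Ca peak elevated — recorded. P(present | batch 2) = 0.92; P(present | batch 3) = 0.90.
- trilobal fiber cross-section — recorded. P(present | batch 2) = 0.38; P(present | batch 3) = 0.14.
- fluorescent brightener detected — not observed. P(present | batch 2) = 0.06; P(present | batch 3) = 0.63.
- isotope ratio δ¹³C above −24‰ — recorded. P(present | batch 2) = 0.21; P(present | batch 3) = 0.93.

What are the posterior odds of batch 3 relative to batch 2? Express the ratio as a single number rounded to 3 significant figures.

The normalizing constant cancels in an odds ratio, so compute prior × likelihood for the two hypotheses only (using 1 − P(present | H) for each absent marker):
  batch 3: 0.51 × 0.90 × 0.14 × (1 − 0.63) × 0.93 = 0.022112
  batch 2: 0.49 × 0.92 × 0.38 × (1 − 0.06) × 0.21 = 0.033815
Odds(batch 3 : batch 2) = 0.022112 / 0.033815 ≈ 0.654.

0.654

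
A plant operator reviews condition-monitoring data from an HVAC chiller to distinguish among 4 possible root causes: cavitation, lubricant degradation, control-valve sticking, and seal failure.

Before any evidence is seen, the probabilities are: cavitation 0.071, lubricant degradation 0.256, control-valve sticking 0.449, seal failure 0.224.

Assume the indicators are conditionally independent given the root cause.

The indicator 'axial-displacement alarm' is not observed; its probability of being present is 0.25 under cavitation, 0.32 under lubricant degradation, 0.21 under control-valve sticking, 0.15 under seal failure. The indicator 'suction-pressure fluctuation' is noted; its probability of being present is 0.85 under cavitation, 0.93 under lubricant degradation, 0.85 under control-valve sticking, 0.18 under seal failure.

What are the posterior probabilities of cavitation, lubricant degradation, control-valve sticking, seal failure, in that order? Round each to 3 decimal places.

0.083, 0.298, 0.555, 0.063

Multiply each prior by the joint likelihood of the indicator pattern (using 1 − P(present | H) for each absent indicator):
  cavitation: 0.071 × (1 − 0.25) × 0.85 = 0.045262
  lubricant degradation: 0.256 × (1 − 0.32) × 0.93 = 0.16189
  control-valve sticking: 0.449 × (1 − 0.21) × 0.85 = 0.3015
  seal failure: 0.224 × (1 − 0.15) × 0.18 = 0.034272
Normalizing constant Z = 0.045262 + 0.16189 + 0.3015 + 0.034272 = 0.54293.
P(cavitation | evidence) = 0.045262 / 0.54293 ≈ 0.083
P(lubricant degradation | evidence) = 0.16189 / 0.54293 ≈ 0.298
P(control-valve sticking | evidence) = 0.3015 / 0.54293 ≈ 0.555
P(seal failure | evidence) = 0.034272 / 0.54293 ≈ 0.063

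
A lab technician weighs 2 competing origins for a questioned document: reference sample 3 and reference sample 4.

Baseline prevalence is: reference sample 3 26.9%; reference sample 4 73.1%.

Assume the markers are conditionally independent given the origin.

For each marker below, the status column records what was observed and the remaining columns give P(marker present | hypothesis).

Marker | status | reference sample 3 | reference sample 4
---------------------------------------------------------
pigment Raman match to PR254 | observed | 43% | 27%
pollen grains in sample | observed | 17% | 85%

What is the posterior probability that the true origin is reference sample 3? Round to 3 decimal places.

0.105

Multiply each prior by the joint likelihood of the marker pattern:
  reference sample 3: 0.269 × 0.43 × 0.17 = 0.019664
  reference sample 4: 0.731 × 0.27 × 0.85 = 0.16776
Normalizing constant Z = 0.019664 + 0.16776 = 0.18743.
P(reference sample 3 | evidence) = 0.019664 / 0.18743 ≈ 0.105.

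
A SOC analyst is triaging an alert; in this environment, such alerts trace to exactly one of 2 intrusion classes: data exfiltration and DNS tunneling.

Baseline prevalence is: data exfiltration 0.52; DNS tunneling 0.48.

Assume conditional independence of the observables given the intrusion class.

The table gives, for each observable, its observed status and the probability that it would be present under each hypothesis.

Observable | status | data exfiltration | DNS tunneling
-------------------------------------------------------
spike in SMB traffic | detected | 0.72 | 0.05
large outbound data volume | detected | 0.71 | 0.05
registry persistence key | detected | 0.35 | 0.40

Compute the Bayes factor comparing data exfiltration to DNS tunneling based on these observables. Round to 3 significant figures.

The Bayes factor is the ratio of the joint likelihoods of the observable pattern under the two hypotheses.
  data exfiltration: 0.72 × 0.71 × 0.35 = 0.17892
  DNS tunneling: 0.05 × 0.05 × 0.40 = 0.001
Bayes factor = 0.17892 / 0.001 ≈ 179

179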